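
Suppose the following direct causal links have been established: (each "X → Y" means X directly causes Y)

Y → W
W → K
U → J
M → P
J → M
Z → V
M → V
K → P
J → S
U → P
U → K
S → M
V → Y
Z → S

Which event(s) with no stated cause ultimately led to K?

U, Z

Tracing upstream from K: K ← U.
A separate upstream branch: K ← W ← Y ← V ← Z.
Each of those chain origins has no stated cause.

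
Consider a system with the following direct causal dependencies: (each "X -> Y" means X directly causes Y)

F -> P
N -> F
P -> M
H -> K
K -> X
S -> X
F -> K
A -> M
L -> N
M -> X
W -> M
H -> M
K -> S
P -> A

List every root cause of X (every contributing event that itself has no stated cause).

Tracing upstream from X: X ← K ← F ← N ← L.
A separate upstream branch: X ← K ← H.
A separate upstream branch: X ← M ← W.
Each of those chain origins has no stated cause.

H, L, W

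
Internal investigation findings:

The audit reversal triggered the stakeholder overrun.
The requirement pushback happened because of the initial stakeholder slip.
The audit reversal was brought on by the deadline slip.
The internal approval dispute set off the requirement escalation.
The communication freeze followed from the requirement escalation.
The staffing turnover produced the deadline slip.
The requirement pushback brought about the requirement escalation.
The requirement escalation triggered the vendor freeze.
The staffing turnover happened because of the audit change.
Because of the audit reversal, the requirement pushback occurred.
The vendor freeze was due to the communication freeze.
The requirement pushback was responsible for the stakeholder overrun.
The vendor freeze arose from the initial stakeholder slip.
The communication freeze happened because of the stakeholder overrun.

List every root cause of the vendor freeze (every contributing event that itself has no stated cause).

the audit change, the initial stakeholder slip, the internal approval dispute

Tracing upstream from the vendor freeze: the vendor freeze ← the initial stakeholder slip.
A separate upstream branch: the vendor freeze ← the requirement escalation ← the internal approval dispute.
A separate upstream branch: the vendor freeze ← the requirement escalation ← the requirement pushback ← the audit reversal ← the deadline slip ← the staffing turnover ← the audit change.
Each of those chain origins has no stated cause.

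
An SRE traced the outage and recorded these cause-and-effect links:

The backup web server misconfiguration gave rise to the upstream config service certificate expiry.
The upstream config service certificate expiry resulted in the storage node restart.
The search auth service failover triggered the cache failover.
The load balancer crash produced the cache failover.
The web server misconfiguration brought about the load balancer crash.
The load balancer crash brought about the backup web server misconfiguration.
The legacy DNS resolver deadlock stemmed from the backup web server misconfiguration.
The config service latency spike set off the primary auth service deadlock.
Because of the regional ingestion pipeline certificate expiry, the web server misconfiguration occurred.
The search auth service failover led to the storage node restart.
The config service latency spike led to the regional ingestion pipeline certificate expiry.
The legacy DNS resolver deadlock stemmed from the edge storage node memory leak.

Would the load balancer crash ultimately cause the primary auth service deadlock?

No

The load balancer crash leads to the backup web server misconfiguration, the cache failover, the upstream config service certificate expiry, the storage node restart, the legacy DNS resolver deadlock; the primary auth service deadlock is not among them.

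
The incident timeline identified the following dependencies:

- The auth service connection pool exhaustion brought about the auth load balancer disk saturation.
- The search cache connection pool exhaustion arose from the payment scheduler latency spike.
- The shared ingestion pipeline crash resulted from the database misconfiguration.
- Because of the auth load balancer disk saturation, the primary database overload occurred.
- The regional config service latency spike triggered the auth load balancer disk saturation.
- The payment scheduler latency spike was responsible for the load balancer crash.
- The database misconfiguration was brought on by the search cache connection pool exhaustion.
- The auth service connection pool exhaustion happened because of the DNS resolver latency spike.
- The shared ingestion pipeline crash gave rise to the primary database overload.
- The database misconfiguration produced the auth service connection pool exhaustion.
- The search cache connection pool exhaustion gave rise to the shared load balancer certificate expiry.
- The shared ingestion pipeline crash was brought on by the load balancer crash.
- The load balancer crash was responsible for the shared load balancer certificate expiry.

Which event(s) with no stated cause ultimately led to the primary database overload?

the DNS resolver latency spike, the payment scheduler latency spike, the regional config service latency spike

Tracing upstream from the primary database overload: the primary database overload ← the shared ingestion pipeline crash ← the load balancer crash ← the payment scheduler latency spike.
A separate upstream branch: the primary database overload ← the auth load balancer disk saturation ← the regional config service latency spike.
A separate upstream branch: the primary database overload ← the auth load balancer disk saturation ← the auth service connection pool exhaustion ← the DNS resolver latency spike.
Each of those chain origins has no stated cause.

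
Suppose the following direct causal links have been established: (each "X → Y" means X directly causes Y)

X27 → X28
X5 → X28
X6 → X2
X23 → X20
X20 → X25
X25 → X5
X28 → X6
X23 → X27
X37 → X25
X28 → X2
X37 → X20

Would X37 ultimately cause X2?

Yes

There is a causal chain: X37 → X25 → X5 → X28 → X2.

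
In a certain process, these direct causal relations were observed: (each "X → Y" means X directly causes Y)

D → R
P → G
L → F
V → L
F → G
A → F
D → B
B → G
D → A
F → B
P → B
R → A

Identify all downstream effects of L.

B, F, G

Direct effects: F.
2 steps out: B, G.
Not reachable from it: V, P, D, R, A.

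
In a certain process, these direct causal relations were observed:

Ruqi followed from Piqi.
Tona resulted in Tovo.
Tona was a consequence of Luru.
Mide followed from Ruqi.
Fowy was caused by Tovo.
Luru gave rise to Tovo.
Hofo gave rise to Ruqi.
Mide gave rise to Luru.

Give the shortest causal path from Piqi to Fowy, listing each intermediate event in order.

Piqi → Ruqi
Ruqi → Mide
Mide → Luru
Luru → Tovo
Tovo → Fowy
Length: 5 steps.

Piqi → Ruqi → Mide → Luru → Tovo → Fowy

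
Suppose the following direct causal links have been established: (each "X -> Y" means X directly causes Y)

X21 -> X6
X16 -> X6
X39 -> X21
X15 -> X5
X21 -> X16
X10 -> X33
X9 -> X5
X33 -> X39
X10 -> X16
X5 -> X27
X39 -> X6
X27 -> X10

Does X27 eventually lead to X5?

X27 leads to X10, X33, X39, X21, X16, X6; X5 is not among them.

No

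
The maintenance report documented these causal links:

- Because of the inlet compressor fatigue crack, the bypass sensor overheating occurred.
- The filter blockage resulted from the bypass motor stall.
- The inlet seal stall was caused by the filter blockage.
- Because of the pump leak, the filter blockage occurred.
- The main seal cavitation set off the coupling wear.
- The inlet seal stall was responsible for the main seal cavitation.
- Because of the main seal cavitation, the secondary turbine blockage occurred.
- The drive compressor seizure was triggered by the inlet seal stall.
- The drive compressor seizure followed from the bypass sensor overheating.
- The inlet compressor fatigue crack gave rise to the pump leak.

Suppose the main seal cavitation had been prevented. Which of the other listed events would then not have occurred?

Downstream of the main seal cavitation: the secondary turbine blockage, the coupling wear.

the coupling wear, the secondary turbine blockage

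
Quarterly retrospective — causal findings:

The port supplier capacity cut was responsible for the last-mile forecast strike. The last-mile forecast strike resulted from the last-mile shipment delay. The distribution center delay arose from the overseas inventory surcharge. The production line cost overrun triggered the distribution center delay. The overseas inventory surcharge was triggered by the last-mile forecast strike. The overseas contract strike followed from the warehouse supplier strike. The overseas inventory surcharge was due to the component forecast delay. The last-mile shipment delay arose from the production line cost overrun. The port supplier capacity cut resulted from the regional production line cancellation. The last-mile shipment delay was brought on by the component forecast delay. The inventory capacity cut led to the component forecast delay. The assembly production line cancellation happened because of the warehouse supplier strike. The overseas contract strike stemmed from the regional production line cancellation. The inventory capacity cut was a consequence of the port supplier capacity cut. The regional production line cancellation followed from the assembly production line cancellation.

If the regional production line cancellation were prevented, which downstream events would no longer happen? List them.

Downstream of the regional production line cancellation: the port supplier capacity cut, the inventory capacity cut, the component forecast delay, the overseas contract strike, the last-mile shipment delay, the last-mile forecast strike, the overseas inventory surcharge, the distribution center delay.
Of those, still caused via another path: the overseas contract strike, the last-mile shipment delay, the last-mile forecast strike, the overseas inventory surcharge, the distribution center delay.
The remainder have no surviving cause.

the component forecast delay, the inventory capacity cut, the port supplier capacity cut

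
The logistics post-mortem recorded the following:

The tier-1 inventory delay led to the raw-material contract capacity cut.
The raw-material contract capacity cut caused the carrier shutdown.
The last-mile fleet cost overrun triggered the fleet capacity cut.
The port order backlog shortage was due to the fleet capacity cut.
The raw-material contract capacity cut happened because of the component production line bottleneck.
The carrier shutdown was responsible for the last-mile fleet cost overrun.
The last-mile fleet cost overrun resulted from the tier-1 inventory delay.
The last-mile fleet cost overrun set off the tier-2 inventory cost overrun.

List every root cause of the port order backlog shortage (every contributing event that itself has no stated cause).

Tracing upstream from the port order backlog shortage: the port order backlog shortage ← the fleet capacity cut ← the last-mile fleet cost overrun ← the tier-1 inventory delay.
A separate upstream branch: the port order backlog shortage ← the fleet capacity cut ← the last-mile fleet cost overrun ← the carrier shutdown ← the raw-material contract capacity cut ← the component production line bottleneck.
Each of those chain origins has no stated cause.

the component production line bottleneck, the tier-1 inventory delay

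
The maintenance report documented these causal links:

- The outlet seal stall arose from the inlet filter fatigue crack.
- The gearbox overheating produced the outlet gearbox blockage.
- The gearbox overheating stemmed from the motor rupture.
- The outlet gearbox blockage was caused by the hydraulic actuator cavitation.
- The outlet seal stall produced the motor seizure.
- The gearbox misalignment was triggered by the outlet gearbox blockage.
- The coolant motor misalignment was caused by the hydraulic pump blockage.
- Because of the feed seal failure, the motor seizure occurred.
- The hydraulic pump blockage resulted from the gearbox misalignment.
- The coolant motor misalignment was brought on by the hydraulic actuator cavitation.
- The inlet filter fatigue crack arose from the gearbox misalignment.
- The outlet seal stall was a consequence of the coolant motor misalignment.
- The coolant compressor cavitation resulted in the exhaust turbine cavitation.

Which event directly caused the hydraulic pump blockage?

Upstream contributors include the hydraulic actuator cavitation, the motor rupture, the gearbox overheating, the outlet gearbox blockage, but only the gearbox misalignment feeds directly into the hydraulic pump blockage.

the gearbox misalignment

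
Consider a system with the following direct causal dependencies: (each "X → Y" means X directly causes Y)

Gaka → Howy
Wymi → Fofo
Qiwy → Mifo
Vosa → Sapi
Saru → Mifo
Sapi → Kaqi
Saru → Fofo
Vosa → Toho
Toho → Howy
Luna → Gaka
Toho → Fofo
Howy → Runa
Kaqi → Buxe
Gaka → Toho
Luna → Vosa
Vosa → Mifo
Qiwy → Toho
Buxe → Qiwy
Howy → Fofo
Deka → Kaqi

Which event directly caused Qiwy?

Upstream contributors include Luna, Vosa, Deka, Sapi, Kaqi, but only Buxe feeds directly into Qiwy.

Buxe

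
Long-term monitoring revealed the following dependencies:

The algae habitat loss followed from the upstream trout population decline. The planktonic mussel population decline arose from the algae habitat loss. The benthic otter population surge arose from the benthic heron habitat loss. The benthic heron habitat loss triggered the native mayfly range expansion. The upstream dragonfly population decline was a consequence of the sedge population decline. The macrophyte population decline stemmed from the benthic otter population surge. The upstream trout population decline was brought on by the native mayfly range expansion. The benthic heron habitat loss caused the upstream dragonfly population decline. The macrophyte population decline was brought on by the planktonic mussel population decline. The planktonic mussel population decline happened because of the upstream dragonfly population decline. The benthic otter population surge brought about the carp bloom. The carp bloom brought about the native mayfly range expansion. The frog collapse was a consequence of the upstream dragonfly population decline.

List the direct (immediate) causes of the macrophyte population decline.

Upstream contributors include the benthic heron habitat loss, the upstream dragonfly population decline, the carp bloom, the native mayfly range expansion, the upstream trout population decline, the algae habitat loss, the sedge population decline, but only the benthic otter population surge, the planktonic mussel population decline feed directly into the macrophyte population decline.

the benthic otter population surge, the planktonic mussel population decline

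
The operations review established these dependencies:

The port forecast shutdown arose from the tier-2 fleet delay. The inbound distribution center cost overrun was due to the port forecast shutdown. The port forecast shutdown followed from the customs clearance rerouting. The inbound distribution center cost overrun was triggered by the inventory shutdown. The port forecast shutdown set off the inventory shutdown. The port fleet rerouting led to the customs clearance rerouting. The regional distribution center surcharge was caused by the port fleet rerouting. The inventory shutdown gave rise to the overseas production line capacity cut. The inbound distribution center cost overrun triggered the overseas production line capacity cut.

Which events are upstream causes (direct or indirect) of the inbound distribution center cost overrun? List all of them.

the customs clearance rerouting, the inventory shutdown, the port fleet rerouting, the port forecast shutdown, the tier-2 fleet delay

Immediate causes of the inbound distribution center cost overrun: the port forecast shutdown, the inventory shutdown.
Further upstream: the port fleet rerouting, the tier-2 fleet delay, the customs clearance rerouting.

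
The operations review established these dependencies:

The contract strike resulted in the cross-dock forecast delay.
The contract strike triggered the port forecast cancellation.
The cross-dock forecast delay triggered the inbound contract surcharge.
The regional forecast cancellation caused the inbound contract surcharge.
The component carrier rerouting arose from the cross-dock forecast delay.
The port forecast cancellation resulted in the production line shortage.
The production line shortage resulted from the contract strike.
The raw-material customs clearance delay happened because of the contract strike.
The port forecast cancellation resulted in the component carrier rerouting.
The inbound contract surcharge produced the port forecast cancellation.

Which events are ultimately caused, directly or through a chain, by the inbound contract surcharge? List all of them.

Direct effects: the port forecast cancellation.
2 steps out: the production line shortage, the component carrier rerouting.
Not reachable from it: the contract strike, the raw-material customs clearance delay, the cross-dock forecast delay, the regional forecast cancellation.

the component carrier rerouting, the port forecast cancellation, the production line shortage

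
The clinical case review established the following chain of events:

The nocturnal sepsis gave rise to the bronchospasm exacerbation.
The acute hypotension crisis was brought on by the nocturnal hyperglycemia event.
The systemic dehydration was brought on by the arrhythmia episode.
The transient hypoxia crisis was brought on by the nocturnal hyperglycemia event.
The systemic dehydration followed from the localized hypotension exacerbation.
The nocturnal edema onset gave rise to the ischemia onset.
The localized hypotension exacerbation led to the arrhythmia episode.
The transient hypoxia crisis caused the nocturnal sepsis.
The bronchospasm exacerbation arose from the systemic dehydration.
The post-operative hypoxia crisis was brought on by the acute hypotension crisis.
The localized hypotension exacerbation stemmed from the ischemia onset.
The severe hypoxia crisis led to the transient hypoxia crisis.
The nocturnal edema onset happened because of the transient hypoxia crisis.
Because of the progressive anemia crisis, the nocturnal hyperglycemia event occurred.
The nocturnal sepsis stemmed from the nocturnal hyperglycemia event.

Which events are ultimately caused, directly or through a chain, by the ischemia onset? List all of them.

Direct effects: the localized hypotension exacerbation.
2 steps out: the arrhythmia episode, the systemic dehydration.
3 steps out: the bronchospasm exacerbation.
Not reachable from it: the progressive anemia crisis, the nocturnal hyperglycemia event, the acute hypotension crisis, the transient hypoxia crisis, the post-operative hypoxia crisis, the nocturnal edema onset, the nocturnal sepsis, the severe hypoxia crisis.

the arrhythmia episode, the bronchospasm exacerbation, the localized hypotension exacerbation, the systemic dehydration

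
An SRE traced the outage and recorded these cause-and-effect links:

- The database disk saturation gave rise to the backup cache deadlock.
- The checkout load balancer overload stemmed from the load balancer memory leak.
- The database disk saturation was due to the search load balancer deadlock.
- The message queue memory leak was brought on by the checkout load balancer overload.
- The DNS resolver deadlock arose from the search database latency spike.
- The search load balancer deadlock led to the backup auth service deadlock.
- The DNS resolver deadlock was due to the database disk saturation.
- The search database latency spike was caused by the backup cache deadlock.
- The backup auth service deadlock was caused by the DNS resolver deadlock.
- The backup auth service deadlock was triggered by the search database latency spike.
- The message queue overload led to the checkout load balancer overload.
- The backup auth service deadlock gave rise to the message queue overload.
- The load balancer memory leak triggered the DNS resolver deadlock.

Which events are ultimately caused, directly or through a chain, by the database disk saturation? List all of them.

Direct effects: the backup cache deadlock, the DNS resolver deadlock.
2 steps out: the search database latency spike, the backup auth service deadlock.
3 steps out: the message queue overload.
4 steps out: the checkout load balancer overload.
5 steps out: the message queue memory leak.
Not reachable from it: the search load balancer deadlock, the load balancer memory leak.

the DNS resolver deadlock, the backup auth service deadlock, the backup cache deadlock, the checkout load balancer overload, the message queue memory leak, the message queue overload, the search database latency spike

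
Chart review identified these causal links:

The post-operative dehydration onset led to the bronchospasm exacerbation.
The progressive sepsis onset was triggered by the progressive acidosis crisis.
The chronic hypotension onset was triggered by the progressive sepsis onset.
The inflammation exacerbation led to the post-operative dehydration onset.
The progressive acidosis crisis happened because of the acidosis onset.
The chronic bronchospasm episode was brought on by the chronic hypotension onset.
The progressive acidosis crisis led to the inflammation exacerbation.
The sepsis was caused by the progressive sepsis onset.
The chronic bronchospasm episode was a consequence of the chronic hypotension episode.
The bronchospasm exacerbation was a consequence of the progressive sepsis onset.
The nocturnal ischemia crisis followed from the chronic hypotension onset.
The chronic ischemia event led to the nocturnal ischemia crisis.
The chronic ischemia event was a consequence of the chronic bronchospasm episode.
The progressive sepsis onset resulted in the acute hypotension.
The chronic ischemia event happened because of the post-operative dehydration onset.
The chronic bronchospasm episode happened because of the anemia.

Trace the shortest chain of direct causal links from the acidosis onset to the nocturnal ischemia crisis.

the acidosis onset → the progressive acidosis crisis
the progressive acidosis crisis → the progressive sepsis onset
the progressive sepsis onset → the chronic hypotension onset
the chronic hypotension onset → the nocturnal ischemia crisis
Length: 4 steps.

the acidosis onset → the progressive acidosis crisis → the progressive sepsis onset → the chronic hypotension onset → the nocturnal ischemia crisis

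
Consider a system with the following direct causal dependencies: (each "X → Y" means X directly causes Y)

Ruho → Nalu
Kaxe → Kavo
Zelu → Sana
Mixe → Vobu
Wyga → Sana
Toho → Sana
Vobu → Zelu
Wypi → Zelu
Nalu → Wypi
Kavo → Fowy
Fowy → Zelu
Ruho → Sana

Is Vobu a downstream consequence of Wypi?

Wypi leads to Zelu, Sana; Vobu is not among them.

No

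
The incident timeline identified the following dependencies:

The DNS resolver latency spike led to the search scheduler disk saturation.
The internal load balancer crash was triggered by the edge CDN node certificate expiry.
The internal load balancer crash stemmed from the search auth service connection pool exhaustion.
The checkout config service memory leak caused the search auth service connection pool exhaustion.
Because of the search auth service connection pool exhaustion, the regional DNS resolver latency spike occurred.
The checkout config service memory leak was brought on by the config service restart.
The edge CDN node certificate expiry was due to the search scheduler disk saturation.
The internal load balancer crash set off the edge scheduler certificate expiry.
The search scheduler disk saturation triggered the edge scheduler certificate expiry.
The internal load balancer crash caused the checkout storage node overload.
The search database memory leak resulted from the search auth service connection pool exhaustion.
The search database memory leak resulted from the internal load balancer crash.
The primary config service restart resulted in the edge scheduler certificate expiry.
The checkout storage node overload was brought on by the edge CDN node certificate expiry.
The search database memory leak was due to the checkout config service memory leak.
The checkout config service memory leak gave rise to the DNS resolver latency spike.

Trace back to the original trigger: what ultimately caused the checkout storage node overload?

Tracing upstream from the checkout storage node overload: the checkout storage node overload ← the internal load balancer crash ← the search auth service connection pool exhaustion ← the checkout config service memory leak ← the config service restart.
The config service restart has no stated cause, so it is the root.

the config service restart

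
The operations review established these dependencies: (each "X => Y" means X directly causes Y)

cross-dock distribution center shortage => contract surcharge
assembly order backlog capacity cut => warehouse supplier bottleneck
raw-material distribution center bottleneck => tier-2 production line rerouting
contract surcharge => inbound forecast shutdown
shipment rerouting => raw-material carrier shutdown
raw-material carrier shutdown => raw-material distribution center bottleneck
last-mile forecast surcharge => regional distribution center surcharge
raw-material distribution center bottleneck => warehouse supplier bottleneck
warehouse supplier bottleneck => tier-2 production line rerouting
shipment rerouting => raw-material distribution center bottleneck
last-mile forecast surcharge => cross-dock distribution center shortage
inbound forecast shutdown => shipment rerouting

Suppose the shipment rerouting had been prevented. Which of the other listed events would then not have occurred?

the raw-material carrier shutdown, the raw-material distribution center bottleneck

Downstream of the shipment rerouting: the raw-material carrier shutdown, the raw-material distribution center bottleneck, the warehouse supplier bottleneck, the tier-2 production line rerouting.
Of those, still caused via another path: the warehouse supplier bottleneck, the tier-2 production line rerouting.
The remainder have no surviving cause.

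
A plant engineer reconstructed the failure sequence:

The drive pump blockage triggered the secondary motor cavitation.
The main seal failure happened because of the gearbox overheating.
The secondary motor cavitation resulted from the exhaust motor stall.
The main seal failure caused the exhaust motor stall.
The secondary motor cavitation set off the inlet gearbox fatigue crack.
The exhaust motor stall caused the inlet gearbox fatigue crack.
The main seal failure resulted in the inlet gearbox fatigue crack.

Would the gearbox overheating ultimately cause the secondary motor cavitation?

Yes

There is a causal chain: the gearbox overheating → the main seal failure → the exhaust motor stall → the secondary motor cavitation.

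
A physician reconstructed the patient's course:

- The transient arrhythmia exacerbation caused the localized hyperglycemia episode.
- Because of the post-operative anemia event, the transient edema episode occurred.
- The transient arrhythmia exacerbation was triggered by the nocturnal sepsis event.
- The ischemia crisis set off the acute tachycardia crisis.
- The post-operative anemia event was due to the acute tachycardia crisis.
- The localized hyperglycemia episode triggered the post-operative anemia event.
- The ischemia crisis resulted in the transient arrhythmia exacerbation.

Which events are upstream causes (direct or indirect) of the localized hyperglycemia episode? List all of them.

the ischemia crisis, the nocturnal sepsis event, the transient arrhythmia exacerbation

Immediate cause of the localized hyperglycemia episode: the transient arrhythmia exacerbation.
Further upstream: the ischemia crisis, the nocturnal sepsis event.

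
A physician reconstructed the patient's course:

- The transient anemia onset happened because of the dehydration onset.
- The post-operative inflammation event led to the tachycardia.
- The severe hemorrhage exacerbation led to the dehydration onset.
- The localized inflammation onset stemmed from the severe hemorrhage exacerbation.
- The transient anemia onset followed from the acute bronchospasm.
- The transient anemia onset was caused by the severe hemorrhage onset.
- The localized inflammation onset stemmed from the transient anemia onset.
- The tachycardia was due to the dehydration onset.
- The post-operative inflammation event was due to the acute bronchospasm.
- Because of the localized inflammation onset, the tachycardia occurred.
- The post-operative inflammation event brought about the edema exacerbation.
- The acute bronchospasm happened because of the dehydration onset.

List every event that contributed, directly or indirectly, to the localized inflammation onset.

the acute bronchospasm, the dehydration onset, the severe hemorrhage exacerbation, the severe hemorrhage onset, the transient anemia onset

Immediate causes of the localized inflammation onset: the severe hemorrhage exacerbation, the transient anemia onset.
Further upstream: the dehydration onset, the acute bronchospasm, the severe hemorrhage onset.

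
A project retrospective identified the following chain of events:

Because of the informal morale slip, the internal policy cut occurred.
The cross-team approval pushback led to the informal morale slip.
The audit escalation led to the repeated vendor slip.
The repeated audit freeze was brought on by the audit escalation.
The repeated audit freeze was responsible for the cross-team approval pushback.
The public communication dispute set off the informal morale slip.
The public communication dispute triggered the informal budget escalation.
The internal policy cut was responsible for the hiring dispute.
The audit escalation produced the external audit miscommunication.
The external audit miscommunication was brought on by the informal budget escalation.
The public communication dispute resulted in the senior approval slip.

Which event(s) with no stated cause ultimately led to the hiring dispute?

the audit escalation, the public communication dispute

Tracing upstream from the hiring dispute: the hiring dispute ← the internal policy cut ← the informal morale slip ← the public communication dispute.
A separate upstream branch: the hiring dispute ← the internal policy cut ← the informal morale slip ← the cross-team approval pushback ← the repeated audit freeze ← the audit escalation.
Each of those chain origins has no stated cause.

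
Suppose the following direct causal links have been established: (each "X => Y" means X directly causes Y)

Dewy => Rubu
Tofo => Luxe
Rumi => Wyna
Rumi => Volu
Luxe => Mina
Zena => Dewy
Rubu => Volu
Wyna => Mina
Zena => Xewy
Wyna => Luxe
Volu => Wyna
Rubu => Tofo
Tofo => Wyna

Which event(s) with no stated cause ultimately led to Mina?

Rumi, Zena

Tracing upstream from Mina: Mina ← Wyna ← Volu ← Rubu ← Dewy ← Zena.
A separate upstream branch: Mina ← Wyna ← Rumi.
Each of those chain origins has no stated cause.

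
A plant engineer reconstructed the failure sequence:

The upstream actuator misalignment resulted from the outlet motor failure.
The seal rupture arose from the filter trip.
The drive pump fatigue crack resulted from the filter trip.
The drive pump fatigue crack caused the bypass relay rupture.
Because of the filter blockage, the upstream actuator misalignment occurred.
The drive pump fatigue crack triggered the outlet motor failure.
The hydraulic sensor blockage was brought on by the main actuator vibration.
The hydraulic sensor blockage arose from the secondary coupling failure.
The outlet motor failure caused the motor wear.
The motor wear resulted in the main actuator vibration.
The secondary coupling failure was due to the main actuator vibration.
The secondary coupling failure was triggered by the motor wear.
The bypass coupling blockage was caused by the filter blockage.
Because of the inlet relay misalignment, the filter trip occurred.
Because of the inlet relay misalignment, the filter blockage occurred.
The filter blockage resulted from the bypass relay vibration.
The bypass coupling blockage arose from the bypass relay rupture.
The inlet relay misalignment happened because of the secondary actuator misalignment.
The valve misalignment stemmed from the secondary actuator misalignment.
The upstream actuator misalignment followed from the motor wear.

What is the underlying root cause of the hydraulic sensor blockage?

the secondary actuator misalignment

Tracing upstream from the hydraulic sensor blockage: the hydraulic sensor blockage ← the main actuator vibration ← the motor wear ← the outlet motor failure ← the drive pump fatigue crack ← the filter trip ← the inlet relay misalignment ← the secondary actuator misalignment.
The secondary actuator misalignment has no stated cause, so it is the root.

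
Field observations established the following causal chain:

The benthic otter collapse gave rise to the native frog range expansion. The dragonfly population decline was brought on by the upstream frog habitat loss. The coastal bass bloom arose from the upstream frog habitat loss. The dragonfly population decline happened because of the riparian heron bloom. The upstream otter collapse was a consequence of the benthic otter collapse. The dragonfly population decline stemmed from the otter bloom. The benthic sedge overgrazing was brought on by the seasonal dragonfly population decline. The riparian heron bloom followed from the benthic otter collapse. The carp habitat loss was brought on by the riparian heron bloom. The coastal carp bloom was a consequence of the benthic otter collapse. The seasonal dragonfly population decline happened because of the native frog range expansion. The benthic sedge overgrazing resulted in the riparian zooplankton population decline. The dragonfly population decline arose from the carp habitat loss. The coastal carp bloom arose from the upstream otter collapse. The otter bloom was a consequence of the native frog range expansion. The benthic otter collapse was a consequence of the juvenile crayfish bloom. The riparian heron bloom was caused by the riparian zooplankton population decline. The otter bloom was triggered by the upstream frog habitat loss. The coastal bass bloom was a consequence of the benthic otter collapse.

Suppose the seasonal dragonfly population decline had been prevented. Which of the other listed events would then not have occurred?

the benthic sedge overgrazing, the riparian zooplankton population decline

Downstream of the seasonal dragonfly population decline: the benthic sedge overgrazing, the riparian zooplankton population decline, the riparian heron bloom, the carp habitat loss, the dragonfly population decline.
Of those, still caused via another path: the riparian heron bloom, the carp habitat loss, the dragonfly population decline.
The remainder have no surviving cause.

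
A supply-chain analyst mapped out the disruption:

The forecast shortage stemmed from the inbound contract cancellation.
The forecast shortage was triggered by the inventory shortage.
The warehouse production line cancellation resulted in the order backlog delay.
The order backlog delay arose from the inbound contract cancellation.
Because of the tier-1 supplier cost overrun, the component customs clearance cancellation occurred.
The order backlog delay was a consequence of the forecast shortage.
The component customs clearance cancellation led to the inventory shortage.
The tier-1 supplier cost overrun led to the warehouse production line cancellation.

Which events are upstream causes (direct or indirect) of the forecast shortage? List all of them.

Immediate causes of the forecast shortage: the inventory shortage, the inbound contract cancellation.
Further upstream: the tier-1 supplier cost overrun, the component customs clearance cancellation.

the component customs clearance cancellation, the inbound contract cancellation, the inventory shortage, the tier-1 supplier cost overrun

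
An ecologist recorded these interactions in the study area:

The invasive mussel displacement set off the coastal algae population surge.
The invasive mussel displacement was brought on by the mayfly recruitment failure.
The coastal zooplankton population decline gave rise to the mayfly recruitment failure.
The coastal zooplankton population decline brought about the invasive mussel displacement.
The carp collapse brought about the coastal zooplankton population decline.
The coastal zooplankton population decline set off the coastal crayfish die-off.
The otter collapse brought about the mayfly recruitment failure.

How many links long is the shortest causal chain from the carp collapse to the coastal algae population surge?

3

Shortest chain: the carp collapse → the coastal zooplankton population decline → the invasive mussel displacement → the coastal algae population surge.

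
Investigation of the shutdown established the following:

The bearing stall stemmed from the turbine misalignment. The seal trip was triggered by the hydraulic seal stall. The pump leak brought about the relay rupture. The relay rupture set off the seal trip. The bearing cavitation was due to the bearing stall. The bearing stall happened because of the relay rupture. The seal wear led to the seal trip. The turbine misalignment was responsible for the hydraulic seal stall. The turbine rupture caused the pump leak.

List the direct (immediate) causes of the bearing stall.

Upstream contributors include the turbine rupture, the pump leak, but only the relay rupture, the turbine misalignment feed directly into the bearing stall.

the relay rupture, the turbine misalignment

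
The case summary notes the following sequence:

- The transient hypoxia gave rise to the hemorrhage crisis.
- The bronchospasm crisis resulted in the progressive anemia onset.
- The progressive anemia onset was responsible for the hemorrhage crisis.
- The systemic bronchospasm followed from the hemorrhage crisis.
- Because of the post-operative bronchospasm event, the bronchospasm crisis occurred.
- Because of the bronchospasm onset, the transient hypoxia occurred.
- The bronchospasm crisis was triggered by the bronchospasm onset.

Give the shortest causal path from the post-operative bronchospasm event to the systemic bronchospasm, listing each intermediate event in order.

the post-operative bronchospasm event → the bronchospasm crisis → the progressive anemia onset → the hemorrhage crisis → the systemic bronchospasm

the post-operative bronchospasm event → the bronchospasm crisis
the bronchospasm crisis → the progressive anemia onset
the progressive anemia onset → the hemorrhage crisis
the hemorrhage crisis → the systemic bronchospasm
Length: 4 steps.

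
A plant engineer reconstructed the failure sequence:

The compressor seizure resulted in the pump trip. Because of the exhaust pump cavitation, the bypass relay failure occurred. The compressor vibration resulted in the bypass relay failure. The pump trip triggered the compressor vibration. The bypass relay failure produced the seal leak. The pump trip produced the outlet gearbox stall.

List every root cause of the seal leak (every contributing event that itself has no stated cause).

Tracing upstream from the seal leak: the seal leak ← the bypass relay failure ← the exhaust pump cavitation.
A separate upstream branch: the seal leak ← the bypass relay failure ← the compressor vibration ← the pump trip ← the compressor seizure.
Each of those chain origins has no stated cause.

the compressor seizure, the exhaust pump cavitation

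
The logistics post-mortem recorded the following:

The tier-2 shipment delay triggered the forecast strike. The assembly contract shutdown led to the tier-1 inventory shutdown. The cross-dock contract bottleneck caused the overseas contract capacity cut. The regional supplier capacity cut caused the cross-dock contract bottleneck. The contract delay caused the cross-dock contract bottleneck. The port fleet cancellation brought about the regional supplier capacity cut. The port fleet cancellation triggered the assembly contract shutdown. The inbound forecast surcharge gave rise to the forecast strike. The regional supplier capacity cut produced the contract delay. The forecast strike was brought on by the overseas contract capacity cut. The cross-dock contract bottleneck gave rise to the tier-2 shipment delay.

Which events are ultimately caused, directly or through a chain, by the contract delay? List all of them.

Direct effects: the cross-dock contract bottleneck.
2 steps out: the overseas contract capacity cut, the tier-2 shipment delay.
3 steps out: the forecast strike.
Not reachable from it: the port fleet cancellation, the assembly contract shutdown, the tier-1 inventory shutdown, the regional supplier capacity cut, the inbound forecast surcharge.

the cross-dock contract bottleneck, the forecast strike, the overseas contract capacity cut, the tier-2 shipment delay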